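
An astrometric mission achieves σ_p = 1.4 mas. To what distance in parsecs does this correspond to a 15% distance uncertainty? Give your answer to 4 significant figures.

σ_d/d = σ_p/p, so the condition is σ_p/p ≤ 0.15, i.e. p ≥ σ_p/0.15.
p_min = 1.4/0.15 = 9.3333 mas = 0.0093333 arcsec.
d_max = 1/p_min = 1/0.0093333 = 107.14 pc.

107.1 pc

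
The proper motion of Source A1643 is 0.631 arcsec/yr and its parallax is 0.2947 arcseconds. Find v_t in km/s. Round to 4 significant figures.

d = 1/p = 1/0.2947″ = 3.3933 pc.
v_t = 4.74 × μ × d = 4.74 × 0.631 × 3.3933 = 10.149 km/s.

10.15 km/s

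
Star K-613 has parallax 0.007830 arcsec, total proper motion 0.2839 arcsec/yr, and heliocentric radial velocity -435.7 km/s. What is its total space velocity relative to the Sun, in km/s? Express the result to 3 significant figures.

d = 1/p = 1/0.007830″ = 127.71 pc.
v_t = 4.740 μ d = 4.740 × 0.2839 × 127.71 = 171.86 km/s.
v = √(v_r² + v_t²) = √((-435.7)² + 171.86²) = √219370 = 468.37 km/s.

468 km/s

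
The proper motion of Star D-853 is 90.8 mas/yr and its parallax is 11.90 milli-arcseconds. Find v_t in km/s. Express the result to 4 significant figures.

36.17 km/s

d = 1/p = 1/0.01190″ = 84.034 pc.
μ = 90.8 mas/yr = 0.0908 ″/yr.
v_t = 4.74 × μ × d = 4.74 × 0.0908 × 84.034 = 36.168 km/s.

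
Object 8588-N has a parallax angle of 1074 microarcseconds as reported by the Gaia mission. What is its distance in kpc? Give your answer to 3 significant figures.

0.931 kpc

p = 1074 microarcseconds = 0.001074 arcsec.
d = 1/p = 1/0.001074 = 931.1 pc.
= 0.9311 kpc.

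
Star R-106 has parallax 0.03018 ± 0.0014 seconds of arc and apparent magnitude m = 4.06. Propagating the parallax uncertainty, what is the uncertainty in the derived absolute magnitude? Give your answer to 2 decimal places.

σ_M = 0.10 mag

M = m − 5 log₁₀ d + 5 = m + 5 log₁₀ p + 5, so ∂M/∂p = 5/(p ln 10).
σ_M = (5/ln 10) · (σ_p/p) = 2.1715 × 0.0014/0.03018 = 2.1715 × 0.046388 = 0.10073.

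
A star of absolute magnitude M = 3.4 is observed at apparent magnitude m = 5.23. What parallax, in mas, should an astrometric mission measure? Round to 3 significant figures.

43.1 mas

m − M = 5.23 − 3.4 = 1.83.
d = 10^((m−M)/5 + 1) = 10^1.366 = 23.227 pc.
p = 1/d = 1/23.227 = 0.043053 arcsec = 43.053 mas.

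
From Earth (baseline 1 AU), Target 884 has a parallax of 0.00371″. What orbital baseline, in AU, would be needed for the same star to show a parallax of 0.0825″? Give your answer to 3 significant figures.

Parallax scales linearly with baseline: p ∝ B, so B = p_target / p_Earth × 1 AU.
B = 0.0825 / 0.00371 = 22.237 AU.

22.2 AU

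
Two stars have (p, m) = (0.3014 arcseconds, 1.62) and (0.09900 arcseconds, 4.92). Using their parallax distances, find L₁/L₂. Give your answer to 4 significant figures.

L₁/L₂ = 2.254

d₁ = 1/p₁ = 1/0.3014″ = 3.3179 pc; d₂ = 1/p₂ = 1/0.09900″ = 10.101 pc.
M₁ = m₁ − 5 log₁₀ d₁ + 5 = 1.62 − 2.6043 + 5 = 4.0157.
M₂ = 4.92 − 5.0218 + 5 = 4.8982.
L₁/L₂ = 10^(0.4(M₂ − M₁)) = 10^(0.4 × 0.8825) = 10^0.35300 = 2.2542.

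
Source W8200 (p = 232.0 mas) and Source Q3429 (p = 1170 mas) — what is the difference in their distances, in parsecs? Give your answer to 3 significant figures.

3.46 pc

d_A = 1/0.2320″ = 4.3103 pc; d_B = 1/1.170″ = 0.8547 pc.
|d_B − d_A| = |0.8547 − 4.3103| = 3.4556 pc.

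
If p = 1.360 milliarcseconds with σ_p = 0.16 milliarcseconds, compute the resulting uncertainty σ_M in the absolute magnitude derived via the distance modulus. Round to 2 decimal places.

M = m − 5 log₁₀ d + 5 = m + 5 log₁₀ p + 5, so ∂M/∂p = 5/(p ln 10).
σ_M = (5/ln 10) · (σ_p/p) = 2.1715 × 0.16/1.360 = 2.1715 × 0.11765 = 0.25548.

σ_M = 0.26 mag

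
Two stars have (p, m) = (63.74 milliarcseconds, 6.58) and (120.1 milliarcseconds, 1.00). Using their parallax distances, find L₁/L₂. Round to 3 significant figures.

L₁/L₂ = 0.0208

d₁ = 1/p₁ = 1/0.06374″ = 15.689 pc; d₂ = 1/p₂ = 1/0.1201″ = 8.3264 pc.
M₁ = m₁ − 5 log₁₀ d₁ + 5 = 6.58 − 5.9780 + 5 = 5.6020.
M₂ = 1.00 − 4.6023 + 5 = 1.3977.
L₁/L₂ = 10^(0.4(M₂ − M₁)) = 10^(0.4 × (-4.2043)) = 10^(-1.68172) = 0.02081.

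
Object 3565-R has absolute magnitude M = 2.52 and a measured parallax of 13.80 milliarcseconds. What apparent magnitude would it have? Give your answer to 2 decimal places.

m = 6.82

d = 1/p = 1/0.01380″ = 72.464 pc.
m − M = 5 log₁₀ d − 5 = 5 log₁₀(72.464) − 5 = 9.3006 − 5 = 4.3006.
m = M + (m − M) = 2.52 + 4.3006 = 6.82.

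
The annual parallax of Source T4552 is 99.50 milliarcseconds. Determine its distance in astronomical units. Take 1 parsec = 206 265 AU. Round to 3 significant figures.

2.07 × 10^6 AU

p = 99.50 milliarcseconds = 0.09950 arcsec.
d = 1/p = 1/0.09950 = 10.05 pc.
In AU: 10.05 × 206265 = 2.0730 × 10^6 AU.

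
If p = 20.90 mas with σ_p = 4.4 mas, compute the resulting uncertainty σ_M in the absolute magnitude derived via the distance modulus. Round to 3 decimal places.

σ_M = 0.457 mag

M = m − 5 log₁₀ d + 5 = m + 5 log₁₀ p + 5, so ∂M/∂p = 5/(p ln 10).
σ_M = (5/ln 10) · (σ_p/p) = 2.1715 × 4.4/20.90 = 2.1715 × 0.21053 = 0.45717.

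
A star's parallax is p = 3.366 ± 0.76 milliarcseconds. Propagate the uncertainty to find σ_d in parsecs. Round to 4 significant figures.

67.08 pc

d = 1/p, so σ_d = σ_p / p².
σ_d = 0.000760 / (0.003366)² = 0.000760 / 0.00001133 = 67.079 pc.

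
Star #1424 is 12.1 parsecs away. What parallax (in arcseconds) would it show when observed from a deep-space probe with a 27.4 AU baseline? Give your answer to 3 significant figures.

p (arcsec) = B (AU) / d (pc).
p = 27.4 / 12.1 = 2.2645 arcsec.

2.26 arcsec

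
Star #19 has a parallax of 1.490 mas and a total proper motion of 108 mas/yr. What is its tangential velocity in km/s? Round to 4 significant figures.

d = 1/p = 1/0.001490″ = 671.14 pc.
μ = 108 mas/yr = 0.108 ″/yr.
v_t = 4.74 × μ × d = 4.74 × 0.108 × 671.14 = 343.57 km/s.

343.6 km/s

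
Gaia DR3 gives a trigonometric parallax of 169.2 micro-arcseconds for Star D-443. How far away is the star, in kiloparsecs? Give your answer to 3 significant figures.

p = 169.2 micro-arcseconds = 0.0001692 arcsec.
d = 1/p = 1/0.0001692 = 5910.2 pc.
= 5.9102 kpc.

5.91 kpc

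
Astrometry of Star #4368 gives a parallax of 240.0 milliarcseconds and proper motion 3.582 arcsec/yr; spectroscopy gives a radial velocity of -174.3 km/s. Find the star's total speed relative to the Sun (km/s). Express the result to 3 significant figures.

d = 1/p = 1/0.2400″ = 4.1667 pc.
v_t = 4.740 μ d = 4.740 × 3.582 × 4.1667 = 70.745 km/s.
v = √(v_r² + v_t²) = √((-174.3)² + 70.745²) = √35385.3 = 188.11 km/s.

188 km/s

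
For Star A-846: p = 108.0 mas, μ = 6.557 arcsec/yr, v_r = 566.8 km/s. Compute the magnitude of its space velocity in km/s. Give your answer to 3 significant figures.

d = 1/p = 1/0.1080″ = 9.2593 pc.
v_t = 4.740 μ d = 4.740 × 6.557 × 9.2593 = 287.78 km/s.
v = √(v_r² + v_t²) = √(566.8² + 287.78²) = √404080 = 635.67 km/s.

636 km/s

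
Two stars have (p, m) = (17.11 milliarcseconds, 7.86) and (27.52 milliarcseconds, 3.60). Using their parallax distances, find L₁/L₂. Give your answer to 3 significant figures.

L₁/L₂ = 0.0511

d₁ = 1/p₁ = 1/0.01711″ = 58.445 pc; d₂ = 1/p₂ = 1/0.02752″ = 36.337 pc.
M₁ = m₁ − 5 log₁₀ d₁ + 5 = 7.86 − 8.8337 + 5 = 4.0263.
M₂ = 3.60 − 7.8017 + 5 = 0.7983.
L₁/L₂ = 10^(0.4(M₂ − M₁)) = 10^(0.4 × (-3.2280)) = 10^(-1.29120) = 0.051145.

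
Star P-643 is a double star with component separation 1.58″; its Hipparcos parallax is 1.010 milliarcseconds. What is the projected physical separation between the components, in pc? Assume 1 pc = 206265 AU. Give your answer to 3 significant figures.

0.00758 pc

d = 1/p = 1/0.001010″ = 990.1 pc.
At distance d (pc), an angle of θ arcsec spans θ·d AU: s = 1.58 × 990.1 = 1564.4 AU.
= 1564.4 / 206265 = 0.0075844 pc.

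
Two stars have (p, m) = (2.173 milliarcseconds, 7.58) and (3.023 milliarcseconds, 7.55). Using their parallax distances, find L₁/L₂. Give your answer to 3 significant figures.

d₁ = 1/p₁ = 1/0.002173″ = 460.19 pc; d₂ = 1/p₂ = 1/0.003023″ = 330.8 pc.
M₁ = m₁ − 5 log₁₀ d₁ + 5 = 7.58 − 13.3147 + 5 = -0.7347.
M₂ = 7.55 − 12.5978 + 5 = -0.0478.
L₁/L₂ = 10^(0.4(M₂ − M₁)) = 10^(0.4 × 0.6869) = 10^0.27476 = 1.8826.

L₁/L₂ = 1.88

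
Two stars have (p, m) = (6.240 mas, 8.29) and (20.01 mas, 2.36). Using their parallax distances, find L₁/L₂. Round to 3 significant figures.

d₁ = 1/p₁ = 1/0.006240″ = 160.26 pc; d₂ = 1/p₂ = 1/0.02001″ = 49.975 pc.
M₁ = m₁ − 5 log₁₀ d₁ + 5 = 8.29 − 11.0241 + 5 = 2.2659.
M₂ = 2.36 − 8.4938 + 5 = -1.1338.
L₁/L₂ = 10^(0.4(M₂ − M₁)) = 10^(0.4 × (-3.3997)) = 10^(-1.35988) = 0.043664.

L₁/L₂ = 0.0437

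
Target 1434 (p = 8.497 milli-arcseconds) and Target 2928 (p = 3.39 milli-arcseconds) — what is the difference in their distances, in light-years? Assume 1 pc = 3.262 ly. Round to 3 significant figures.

578 ly

d_A = 1/0.008497″ = 117.69 pc; d_B = 1/0.003390″ = 294.99 pc.
|d_B − d_A| = |294.99 − 117.69| = 177.3 pc = 177.3 × 3.262 ly = 578.35 ly.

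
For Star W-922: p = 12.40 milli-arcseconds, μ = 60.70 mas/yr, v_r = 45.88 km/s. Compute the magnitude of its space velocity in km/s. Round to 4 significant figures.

d = 1/p = 1/0.01240″ = 80.645 pc.
μ = 60.70 mas/yr = 0.06070 ″/yr.
v_t = 4.740 μ d = 4.740 × 0.06070 × 80.645 = 23.203 km/s.
v = √(v_r² + v_t²) = √(45.88² + 23.203²) = √2643.35 = 51.414 km/s.

51.41 km/s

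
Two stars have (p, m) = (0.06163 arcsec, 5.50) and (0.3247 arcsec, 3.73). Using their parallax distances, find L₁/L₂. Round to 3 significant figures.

d₁ = 1/p₁ = 1/0.06163″ = 16.226 pc; d₂ = 1/p₂ = 1/0.3247″ = 3.0798 pc.
M₁ = m₁ − 5 log₁₀ d₁ + 5 = 5.50 − 6.0511 + 5 = 4.4489.
M₂ = 3.73 − 2.4426 + 5 = 6.2874.
L₁/L₂ = 10^(0.4(M₂ − M₁)) = 10^(0.4 × 1.8385) = 10^0.73540 = 5.4375.

L₁/L₂ = 5.44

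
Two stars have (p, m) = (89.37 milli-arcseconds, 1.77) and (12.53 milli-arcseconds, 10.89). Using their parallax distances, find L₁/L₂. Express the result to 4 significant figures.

d₁ = 1/p₁ = 1/0.08937″ = 11.189 pc; d₂ = 1/p₂ = 1/0.01253″ = 79.808 pc.
M₁ = m₁ − 5 log₁₀ d₁ + 5 = 1.77 − 5.2440 + 5 = 1.5260.
M₂ = 10.89 − 9.5102 + 5 = 6.3798.
L₁/L₂ = 10^(0.4(M₂ − M₁)) = 10^(0.4 × 4.8538) = 10^1.94152 = 87.402.

L₁/L₂ = 87.40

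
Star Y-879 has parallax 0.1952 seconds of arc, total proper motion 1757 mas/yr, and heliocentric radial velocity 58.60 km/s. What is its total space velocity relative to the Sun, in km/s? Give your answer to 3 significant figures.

d = 1/p = 1/0.1952″ = 5.123 pc.
μ = 1757 mas/yr = 1.757 ″/yr.
v_t = 4.740 μ d = 4.740 × 1.757 × 5.123 = 42.665 km/s.
v = √(v_r² + v_t²) = √(58.60² + 42.665²) = √5254.26 = 72.486 km/s.

72.5 km/s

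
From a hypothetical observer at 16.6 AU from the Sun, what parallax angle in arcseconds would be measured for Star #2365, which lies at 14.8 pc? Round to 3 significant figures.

1.12 arcsec

p (arcsec) = B (AU) / d (pc).
p = 16.6 / 14.8 = 1.1216 arcsec.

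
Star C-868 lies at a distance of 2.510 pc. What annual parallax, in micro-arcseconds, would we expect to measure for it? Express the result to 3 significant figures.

p = 1/d = 1/2.51 = 0.39841 arcsec.
= 0.39841 × 10⁶ = 3.9841 × 10^5 μas.

398000 μas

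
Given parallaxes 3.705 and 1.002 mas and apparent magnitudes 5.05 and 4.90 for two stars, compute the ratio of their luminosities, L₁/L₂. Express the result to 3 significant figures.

d₁ = 1/p₁ = 1/0.003705″ = 269.91 pc; d₂ = 1/p₂ = 1/0.001002″ = 998 pc.
M₁ = m₁ − 5 log₁₀ d₁ + 5 = 5.05 − 12.1561 + 5 = -2.1061.
M₂ = 4.90 − 14.9957 + 5 = -5.0957.
L₁/L₂ = 10^(0.4(M₂ − M₁)) = 10^(0.4 × (-2.9896)) = 10^(-1.19584) = 0.063703.

L₁/L₂ = 0.0637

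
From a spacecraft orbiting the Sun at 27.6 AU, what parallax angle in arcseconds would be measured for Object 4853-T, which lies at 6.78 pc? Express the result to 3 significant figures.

4.07 arcsec

p (arcsec) = B (AU) / d (pc).
p = 27.6 / 6.78 = 4.0708 arcsec.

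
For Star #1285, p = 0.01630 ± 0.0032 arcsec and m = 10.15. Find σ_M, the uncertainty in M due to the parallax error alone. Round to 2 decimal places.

σ_M = 0.43 mag

M = m − 5 log₁₀ d + 5 = m + 5 log₁₀ p + 5, so ∂M/∂p = 5/(p ln 10).
σ_M = (5/ln 10) · (σ_p/p) = 2.1715 × 0.0032/0.01630 = 2.1715 × 0.19632 = 0.42631.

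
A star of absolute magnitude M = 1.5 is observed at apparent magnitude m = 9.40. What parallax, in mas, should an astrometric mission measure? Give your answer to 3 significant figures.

2.63 mas

m − M = 9.40 − 1.5 = 7.90.
d = 10^((m−M)/5 + 1) = 10^2.580 = 380.19 pc.
p = 1/d = 1/380.19 = 0.0026303 arcsec = 2.6303 mas.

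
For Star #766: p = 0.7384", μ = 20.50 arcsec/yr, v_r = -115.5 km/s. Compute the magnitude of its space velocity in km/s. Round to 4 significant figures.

175.1 km/s

d = 1/p = 1/0.7384″ = 1.3543 pc.
v_t = 4.740 μ d = 4.740 × 20.50 × 1.3543 = 131.6 km/s.
v = √(v_r² + v_t²) = √((-115.5)² + 131.6²) = √30658.8 = 175.1 km/s.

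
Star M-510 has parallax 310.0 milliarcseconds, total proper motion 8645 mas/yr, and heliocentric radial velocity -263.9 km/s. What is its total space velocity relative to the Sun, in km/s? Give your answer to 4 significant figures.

295.2 km/s

d = 1/p = 1/0.3100″ = 3.2258 pc.
μ = 8645 mas/yr = 8.645 ″/yr.
v_t = 4.740 μ d = 4.740 × 8.645 × 3.2258 = 132.18 km/s.
v = √(v_r² + v_t²) = √((-263.9)² + 132.18²) = √87114.8 = 295.15 km/s.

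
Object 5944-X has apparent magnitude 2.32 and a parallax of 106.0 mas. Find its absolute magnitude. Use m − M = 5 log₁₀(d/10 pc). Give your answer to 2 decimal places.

M = 2.45

d = 1/p = 1/0.1060″ = 9.434 pc.
m − M = 5 log₁₀(9.434) − 5 = 4.8735 − 5 = -0.1265.
M = m − (m − M) = 2.32 − (-0.1265) = 2.45.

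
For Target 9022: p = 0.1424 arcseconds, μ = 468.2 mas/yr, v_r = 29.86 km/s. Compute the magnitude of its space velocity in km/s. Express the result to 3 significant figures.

d = 1/p = 1/0.1424″ = 7.0225 pc.
μ = 468.2 mas/yr = 0.4682 ″/yr.
v_t = 4.740 μ d = 4.740 × 0.4682 × 7.0225 = 15.585 km/s.
v = √(v_r² + v_t²) = √(29.86² + 15.585²) = √1134.51 = 33.682 km/s.

33.7 km/s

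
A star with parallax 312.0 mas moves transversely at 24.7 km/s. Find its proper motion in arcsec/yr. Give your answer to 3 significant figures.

1.63 arcsec/yr

d = 1/p = 1/0.3120″ = 3.2051 pc.
μ = v_t / (4.74 d) = 24.7 / (4.74 × 3.2051) = 24.7 / 15.192 = 1.6259 ″/yr.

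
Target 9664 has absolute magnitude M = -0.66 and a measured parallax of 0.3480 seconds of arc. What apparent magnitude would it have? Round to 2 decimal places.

m = -3.37

d = 1/p = 1/0.3480″ = 2.8736 pc.
m − M = 5 log₁₀ d − 5 = 5 log₁₀(2.8736) − 5 = 2.2921 − 5 = -2.7079.
m = M + (m − M) = -0.66 + (-2.7079) = -3.37.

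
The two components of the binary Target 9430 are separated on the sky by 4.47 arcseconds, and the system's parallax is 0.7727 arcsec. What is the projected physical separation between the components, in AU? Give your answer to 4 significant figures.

d = 1/p = 1/0.7727″ = 1.2942 pc.
At distance d (pc), an angle of θ arcsec spans θ·d AU: s = 4.47 × 1.2942 = 5.7851 AU.

5.785 AU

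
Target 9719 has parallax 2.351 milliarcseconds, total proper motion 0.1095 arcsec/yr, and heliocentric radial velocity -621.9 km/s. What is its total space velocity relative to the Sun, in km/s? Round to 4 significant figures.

659.9 km/s

d = 1/p = 1/0.002351″ = 425.35 pc.
v_t = 4.740 μ d = 4.740 × 0.1095 × 425.35 = 220.77 km/s.
v = √(v_r² + v_t²) = √((-621.9)² + 220.77²) = √435499 = 659.92 km/s.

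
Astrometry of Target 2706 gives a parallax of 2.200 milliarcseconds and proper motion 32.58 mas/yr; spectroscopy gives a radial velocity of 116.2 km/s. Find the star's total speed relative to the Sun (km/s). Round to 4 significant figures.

135.8 km/s

d = 1/p = 1/0.002200″ = 454.55 pc.
μ = 32.58 mas/yr = 0.03258 ″/yr.
v_t = 4.740 μ d = 4.740 × 0.03258 × 454.55 = 70.196 km/s.
v = √(v_r² + v_t²) = √(116.2² + 70.196²) = √18429.9 = 135.76 km/s.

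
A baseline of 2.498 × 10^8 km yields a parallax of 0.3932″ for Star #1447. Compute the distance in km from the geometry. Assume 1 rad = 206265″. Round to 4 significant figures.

θ = 0.3932″ = 0.3932/206265 = 1.9063 × 10^-6 rad.
d = B/θ = (2.498 × 10^8) / (1.9063 × 10^-6) = 1.3104 × 10^14 km.

1.310 × 10^14 km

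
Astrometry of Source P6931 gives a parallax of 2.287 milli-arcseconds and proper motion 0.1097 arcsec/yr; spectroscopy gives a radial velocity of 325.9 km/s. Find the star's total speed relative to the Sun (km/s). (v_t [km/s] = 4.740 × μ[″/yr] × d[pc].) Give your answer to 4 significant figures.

d = 1/p = 1/0.002287″ = 437.25 pc.
v_t = 4.740 μ d = 4.740 × 0.1097 × 437.25 = 227.36 km/s.
v = √(v_r² + v_t²) = √(325.9² + 227.36²) = √157903 = 397.37 km/s.

397.4 km/s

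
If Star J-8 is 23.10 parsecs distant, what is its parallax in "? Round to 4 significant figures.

p = 1/d = 1/23.1 = 0.04329 arcsec.

0.04329 "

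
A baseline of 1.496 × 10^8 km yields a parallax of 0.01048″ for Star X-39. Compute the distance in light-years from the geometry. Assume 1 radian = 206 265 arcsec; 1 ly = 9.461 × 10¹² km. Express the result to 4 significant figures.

θ = 0.01048″ = 0.01048/206265 = 5.0808 × 10^-8 rad.
d = B/θ = (1.496 × 10^8) / (5.0808 × 10^-8) = 2.9444 × 10^15 km = (2.9444 × 10^15) / (9.461 × 10^12) ly = 311.21 ly.

311.2 ly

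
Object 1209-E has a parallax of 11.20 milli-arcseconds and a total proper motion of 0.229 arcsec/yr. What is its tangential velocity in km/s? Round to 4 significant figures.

d = 1/p = 1/0.01120″ = 89.286 pc.
v_t = 4.74 × μ × d = 4.74 × 0.229 × 89.286 = 96.916 km/s.

96.92 km/s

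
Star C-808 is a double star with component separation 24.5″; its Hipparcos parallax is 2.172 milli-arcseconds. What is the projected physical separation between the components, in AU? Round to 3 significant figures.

11300 AU

d = 1/p = 1/0.002172″ = 460.41 pc.
At distance d (pc), an angle of θ arcsec spans θ·d AU: s = 24.5 × 460.41 = 11280 AU.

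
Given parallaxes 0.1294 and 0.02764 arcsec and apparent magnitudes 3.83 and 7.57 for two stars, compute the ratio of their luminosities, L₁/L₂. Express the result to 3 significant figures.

L₁/L₂ = 1.43

d₁ = 1/p₁ = 1/0.1294″ = 7.728 pc; d₂ = 1/p₂ = 1/0.02764″ = 36.179 pc.
M₁ = m₁ − 5 log₁₀ d₁ + 5 = 3.83 − 4.4403 + 5 = 4.3897.
M₂ = 7.57 − 7.7923 + 5 = 4.7777.
L₁/L₂ = 10^(0.4(M₂ − M₁)) = 10^(0.4 × 0.3880) = 10^0.15520 = 1.4296.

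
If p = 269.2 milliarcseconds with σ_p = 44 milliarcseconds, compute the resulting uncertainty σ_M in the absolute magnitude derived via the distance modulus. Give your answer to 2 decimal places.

M = m − 5 log₁₀ d + 5 = m + 5 log₁₀ p + 5, so ∂M/∂p = 5/(p ln 10).
σ_M = (5/ln 10) · (σ_p/p) = 2.1715 × 44/269.2 = 2.1715 × 0.16345 = 0.35493.

σ_M = 0.35 mag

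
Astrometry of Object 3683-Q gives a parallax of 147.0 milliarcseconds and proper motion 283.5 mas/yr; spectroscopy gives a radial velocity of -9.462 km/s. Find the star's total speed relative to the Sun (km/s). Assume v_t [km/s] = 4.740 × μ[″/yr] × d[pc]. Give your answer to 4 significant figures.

d = 1/p = 1/0.1470″ = 6.8027 pc.
μ = 283.5 mas/yr = 0.2835 ″/yr.
v_t = 4.740 μ d = 4.740 × 0.2835 × 6.8027 = 9.1414 km/s.
v = √(v_r² + v_t²) = √((-9.462)² + 9.1414²) = √173.095 = 13.157 km/s.

13.16 km/s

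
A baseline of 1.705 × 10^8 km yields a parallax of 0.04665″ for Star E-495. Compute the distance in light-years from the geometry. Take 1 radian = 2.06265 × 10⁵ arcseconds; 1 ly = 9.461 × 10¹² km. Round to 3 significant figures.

79.7 ly

θ = 0.04665″ = 0.04665/206265 = 2.2617 × 10^-7 rad.
d = B/θ = (1.705 × 10^8) / (2.2617 × 10^-7) = 7.5386 × 10^14 km = (7.5386 × 10^14) / (9.461 × 10^12) ly = 79.681 ly.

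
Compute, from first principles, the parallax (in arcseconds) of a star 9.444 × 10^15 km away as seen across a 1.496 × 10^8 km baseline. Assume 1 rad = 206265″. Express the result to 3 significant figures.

0.00327 arcsec

θ ≈ B/d = (1.496 × 10^8) / (9.444 × 10^15) = 1.5841 × 10^-8 rad.
In arcseconds: 1.5841 × 10^-8 × 206265 = 0.0032674″.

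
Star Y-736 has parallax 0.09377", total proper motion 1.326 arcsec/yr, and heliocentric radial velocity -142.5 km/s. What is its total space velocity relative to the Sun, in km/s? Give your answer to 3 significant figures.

d = 1/p = 1/0.09377″ = 10.664 pc.
v_t = 4.740 μ d = 4.740 × 1.326 × 10.664 = 67.026 km/s.
v = √(v_r² + v_t²) = √((-142.5)² + 67.026²) = √24798.7 = 157.48 km/s.

157 km/s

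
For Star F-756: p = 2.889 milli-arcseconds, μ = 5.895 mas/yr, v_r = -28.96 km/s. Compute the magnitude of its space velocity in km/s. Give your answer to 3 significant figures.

30.5 km/s

d = 1/p = 1/0.002889″ = 346.14 pc.
μ = 5.895 mas/yr = 0.005895 ″/yr.
v_t = 4.740 μ d = 4.740 × 0.005895 × 346.14 = 9.6719 km/s.
v = √(v_r² + v_t²) = √((-28.96)² + 9.6719²) = √932.227 = 30.532 km/s.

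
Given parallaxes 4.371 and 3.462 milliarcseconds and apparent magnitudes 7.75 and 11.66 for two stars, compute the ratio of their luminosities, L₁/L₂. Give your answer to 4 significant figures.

L₁/L₂ = 22.99

d₁ = 1/p₁ = 1/0.004371″ = 228.78 pc; d₂ = 1/p₂ = 1/0.003462″ = 288.85 pc.
M₁ = m₁ − 5 log₁₀ d₁ + 5 = 7.75 − 11.7971 + 5 = 0.9529.
M₂ = 11.66 − 12.3034 + 5 = 4.3566.
L₁/L₂ = 10^(0.4(M₂ − M₁)) = 10^(0.4 × 3.4037) = 10^1.36148 = 22.987.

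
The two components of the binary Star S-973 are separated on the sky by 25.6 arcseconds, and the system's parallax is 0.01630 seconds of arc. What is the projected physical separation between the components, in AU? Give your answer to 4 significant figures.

1571 AU

d = 1/p = 1/0.01630″ = 61.35 pc.
At distance d (pc), an angle of θ arcsec spans θ·d AU: s = 25.6 × 61.35 = 1570.6 AU.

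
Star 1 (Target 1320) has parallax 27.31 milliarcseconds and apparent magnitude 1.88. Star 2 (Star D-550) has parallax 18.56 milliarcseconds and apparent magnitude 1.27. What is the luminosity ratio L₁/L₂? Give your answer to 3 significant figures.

L₁/L₂ = 0.263

d₁ = 1/p₁ = 1/0.02731″ = 36.617 pc; d₂ = 1/p₂ = 1/0.01856″ = 53.879 pc.
M₁ = m₁ − 5 log₁₀ d₁ + 5 = 1.88 − 7.8184 + 5 = -0.9384.
M₂ = 1.27 − 8.6571 + 5 = -2.3871.
L₁/L₂ = 10^(0.4(M₂ − M₁)) = 10^(0.4 × (-1.4487)) = 10^(-0.57948) = 0.26334.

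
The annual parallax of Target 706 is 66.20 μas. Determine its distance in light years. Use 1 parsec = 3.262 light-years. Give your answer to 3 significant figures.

49300 light years

p = 66.20 μas = 0.00006620 arcsec.
d = 1/p = 1/0.00006620 = 15106 pc.
In light-years: 15106 × 3.262 = 49276 ly.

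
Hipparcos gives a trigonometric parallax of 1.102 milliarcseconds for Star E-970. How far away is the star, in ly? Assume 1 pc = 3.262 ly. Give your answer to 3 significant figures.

p = 1.102 milliarcseconds = 0.001102 arcsec.
d = 1/p = 1/0.001102 = 907.44 pc.
In light-years: 907.44 × 3.262 = 2960.1 ly.

2960 ly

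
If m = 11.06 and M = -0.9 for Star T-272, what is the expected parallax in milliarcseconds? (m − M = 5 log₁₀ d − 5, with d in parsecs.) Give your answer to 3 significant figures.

0.406 mas

m − M = 11.06 − (-0.9) = 11.96.
d = 10^((m−M)/5 + 1) = 10^3.392 = 2466 pc.
p = 1/d = 1/2466 = 0.00040552 arcsec = 0.40552 mas.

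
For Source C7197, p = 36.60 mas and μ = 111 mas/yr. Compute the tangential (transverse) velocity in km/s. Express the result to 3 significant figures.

d = 1/p = 1/0.03660″ = 27.322 pc.
μ = 111 mas/yr = 0.111 ″/yr.
v_t = 4.74 × μ × d = 4.74 × 0.111 × 27.322 = 14.375 km/s.

14.4 km/s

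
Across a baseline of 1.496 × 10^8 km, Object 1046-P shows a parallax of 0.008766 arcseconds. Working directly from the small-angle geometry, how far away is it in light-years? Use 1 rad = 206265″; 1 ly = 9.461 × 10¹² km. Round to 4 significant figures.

372.1 ly

θ = 0.008766″ = 0.008766/206265 = 4.2499 × 10^-8 rad.
d = B/θ = (1.496 × 10^8) / (4.2499 × 10^-8) = 3.5201 × 10^15 km = (3.5201 × 10^15) / (9.461 × 10^12) ly = 372.06 ly.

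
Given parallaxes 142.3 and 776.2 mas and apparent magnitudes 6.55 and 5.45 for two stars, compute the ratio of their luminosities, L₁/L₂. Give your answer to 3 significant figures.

d₁ = 1/p₁ = 1/0.1423″ = 7.0274 pc; d₂ = 1/p₂ = 1/0.7762″ = 1.2883 pc.
M₁ = m₁ − 5 log₁₀ d₁ + 5 = 6.55 − 4.2340 + 5 = 7.3160.
M₂ = 5.45 − 0.5501 + 5 = 9.8999.
L₁/L₂ = 10^(0.4(M₂ − M₁)) = 10^(0.4 × 2.5839) = 10^1.03356 = 10.803.

L₁/L₂ = 10.8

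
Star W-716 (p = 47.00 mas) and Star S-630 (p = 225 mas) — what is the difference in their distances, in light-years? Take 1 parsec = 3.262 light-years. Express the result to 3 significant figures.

54.9 ly

d_A = 1/0.04700″ = 21.277 pc; d_B = 1/0.2250″ = 4.4444 pc.
|d_B − d_A| = |4.4444 − 21.277| = 16.833 pc = 16.833 × 3.262 ly = 54.909 ly.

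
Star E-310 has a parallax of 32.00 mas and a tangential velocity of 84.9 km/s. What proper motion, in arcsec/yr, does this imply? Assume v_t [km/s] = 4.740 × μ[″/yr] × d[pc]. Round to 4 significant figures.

d = 1/p = 1/0.03200″ = 31.25 pc.
μ = v_t / (4.74 d) = 84.9 / (4.74 × 31.25) = 84.9 / 148.13 = 0.57315 ″/yr.

0.5732 arcsec/yr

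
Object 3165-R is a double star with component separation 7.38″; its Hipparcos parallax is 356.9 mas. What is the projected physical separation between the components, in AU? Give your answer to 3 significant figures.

d = 1/p = 1/0.3569″ = 2.8019 pc.
At distance d (pc), an angle of θ arcsec spans θ·d AU: s = 7.38 × 2.8019 = 20.678 AU.

20.7 AU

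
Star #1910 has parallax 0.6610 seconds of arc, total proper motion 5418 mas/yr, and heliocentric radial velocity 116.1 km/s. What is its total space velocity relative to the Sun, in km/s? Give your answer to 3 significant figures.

d = 1/p = 1/0.6610″ = 1.5129 pc.
μ = 5418 mas/yr = 5.418 ″/yr.
v_t = 4.740 μ d = 4.740 × 5.418 × 1.5129 = 38.853 km/s.
v = √(v_r² + v_t²) = √(116.1² + 38.853²) = √14988.8 = 122.43 km/s.

122 km/s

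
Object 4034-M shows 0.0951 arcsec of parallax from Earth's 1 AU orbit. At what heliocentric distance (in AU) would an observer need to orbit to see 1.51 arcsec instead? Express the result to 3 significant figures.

15.9 AU

Parallax scales linearly with baseline: p ∝ B, so B = p_target / p_Earth × 1 AU.
B = 1.51 / 0.0951 = 15.878 AU.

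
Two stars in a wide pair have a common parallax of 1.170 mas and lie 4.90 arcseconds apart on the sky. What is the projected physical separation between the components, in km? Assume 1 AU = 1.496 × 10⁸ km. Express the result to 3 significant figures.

d = 1/p = 1/0.001170″ = 854.7 pc.
At distance d (pc), an angle of θ arcsec spans θ·d AU: s = 4.90 × 854.7 = 4188 AU.
= 4188 × 1.496 × 10⁸ km = 6.2652 × 10^11 km.

6.27 × 10^11 km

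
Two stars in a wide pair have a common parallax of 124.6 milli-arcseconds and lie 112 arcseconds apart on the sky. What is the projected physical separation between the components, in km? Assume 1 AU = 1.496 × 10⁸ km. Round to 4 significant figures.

d = 1/p = 1/0.1246″ = 8.0257 pc.
At distance d (pc), an angle of θ arcsec spans θ·d AU: s = 112 × 8.0257 = 898.88 AU.
= 898.88 × 1.496 × 10⁸ km = 1.3447 × 10^11 km.

1.345 × 10^11 km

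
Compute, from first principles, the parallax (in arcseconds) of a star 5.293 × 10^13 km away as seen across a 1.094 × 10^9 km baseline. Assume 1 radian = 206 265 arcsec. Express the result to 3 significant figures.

4.26 arcsec

θ ≈ B/d = (1.094 × 10^9) / (5.293 × 10^13) = 2.0669 × 10^-5 rad.
In arcseconds: 2.0669 × 10^-5 × 206265 = 4.2633″.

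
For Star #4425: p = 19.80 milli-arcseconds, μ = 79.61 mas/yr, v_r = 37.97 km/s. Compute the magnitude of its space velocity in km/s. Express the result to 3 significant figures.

42.5 km/s

d = 1/p = 1/0.01980″ = 50.505 pc.
μ = 79.61 mas/yr = 0.07961 ″/yr.
v_t = 4.740 μ d = 4.740 × 0.07961 × 50.505 = 19.058 km/s.
v = √(v_r² + v_t²) = √(37.97² + 19.058²) = √1804.93 = 42.484 km/s.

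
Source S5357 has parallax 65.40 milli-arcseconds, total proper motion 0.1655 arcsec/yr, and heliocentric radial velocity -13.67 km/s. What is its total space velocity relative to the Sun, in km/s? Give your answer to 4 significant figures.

18.19 km/s

d = 1/p = 1/0.06540″ = 15.291 pc.
v_t = 4.740 μ d = 4.740 × 0.1655 × 15.291 = 11.995 km/s.
v = √(v_r² + v_t²) = √((-13.67)² + 11.995²) = √330.749 = 18.187 km/s.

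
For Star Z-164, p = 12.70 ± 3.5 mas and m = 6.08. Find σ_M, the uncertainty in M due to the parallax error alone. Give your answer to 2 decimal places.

σ_M = 0.60 mag

M = m − 5 log₁₀ d + 5 = m + 5 log₁₀ p + 5, so ∂M/∂p = 5/(p ln 10).
σ_M = (5/ln 10) · (σ_p/p) = 2.1715 × 3.5/12.70 = 2.1715 × 0.27559 = 0.59844.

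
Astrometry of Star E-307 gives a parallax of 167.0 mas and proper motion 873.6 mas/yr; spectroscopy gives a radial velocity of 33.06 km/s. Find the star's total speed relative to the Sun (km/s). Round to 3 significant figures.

d = 1/p = 1/0.1670″ = 5.988 pc.
μ = 873.6 mas/yr = 0.8736 ″/yr.
v_t = 4.740 μ d = 4.740 × 0.8736 × 5.988 = 24.795 km/s.
v = √(v_r² + v_t²) = √(33.06² + 24.795²) = √1707.76 = 41.325 km/s.

41.3 km/s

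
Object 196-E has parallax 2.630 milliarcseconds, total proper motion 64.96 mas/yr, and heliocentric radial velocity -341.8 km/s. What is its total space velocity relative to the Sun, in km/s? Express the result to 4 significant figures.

d = 1/p = 1/0.002630″ = 380.23 pc.
μ = 64.96 mas/yr = 0.06496 ″/yr.
v_t = 4.740 μ d = 4.740 × 0.06496 × 380.23 = 117.08 km/s.
v = √(v_r² + v_t²) = √((-341.8)² + 117.08²) = √130535 = 361.3 km/s.

361.3 km/s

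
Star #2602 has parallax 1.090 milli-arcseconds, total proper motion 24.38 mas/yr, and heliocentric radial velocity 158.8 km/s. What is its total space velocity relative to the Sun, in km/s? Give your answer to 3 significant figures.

191 km/s

d = 1/p = 1/0.001090″ = 917.43 pc.
μ = 24.38 mas/yr = 0.02438 ″/yr.
v_t = 4.740 μ d = 4.740 × 0.02438 × 917.43 = 106.02 km/s.
v = √(v_r² + v_t²) = √(158.8² + 106.02²) = √36457.7 = 190.94 km/s.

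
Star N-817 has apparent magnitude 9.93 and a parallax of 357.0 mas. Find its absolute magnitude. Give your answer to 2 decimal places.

d = 1/p = 1/0.3570″ = 2.8011 pc.
m − M = 5 log₁₀(2.8011) − 5 = 2.2366 − 5 = -2.7634.
M = m − (m − M) = 9.93 − (-2.7634) = 12.69.

M = 12.69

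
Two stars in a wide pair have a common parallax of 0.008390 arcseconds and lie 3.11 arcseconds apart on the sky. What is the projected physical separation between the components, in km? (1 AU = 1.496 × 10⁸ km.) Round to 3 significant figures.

5.55 × 10^10 km

d = 1/p = 1/0.008390″ = 119.19 pc.
At distance d (pc), an angle of θ arcsec spans θ·d AU: s = 3.11 × 119.19 = 370.68 AU.
= 370.68 × 1.496 × 10⁸ km = 5.5454 × 10^10 km.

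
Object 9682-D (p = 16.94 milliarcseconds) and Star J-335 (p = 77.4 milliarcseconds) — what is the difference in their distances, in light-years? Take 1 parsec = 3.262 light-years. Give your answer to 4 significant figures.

d_A = 1/0.01694″ = 59.032 pc; d_B = 1/0.07740″ = 12.92 pc.
|d_B − d_A| = |12.92 − 59.032| = 46.112 pc = 46.112 × 3.262 ly = 150.42 ly.

150.4 ly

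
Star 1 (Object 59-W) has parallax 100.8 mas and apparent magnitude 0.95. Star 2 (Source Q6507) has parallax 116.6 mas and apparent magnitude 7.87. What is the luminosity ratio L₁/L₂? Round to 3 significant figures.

d₁ = 1/p₁ = 1/0.1008″ = 9.9206 pc; d₂ = 1/p₂ = 1/0.1166″ = 8.5763 pc.
M₁ = m₁ − 5 log₁₀ d₁ + 5 = 0.95 − 4.9827 + 5 = 0.9673.
M₂ = 7.87 − 4.6665 + 5 = 8.2035.
L₁/L₂ = 10^(0.4(M₂ − M₁)) = 10^(0.4 × 7.2362) = 10^2.89448 = 784.3.

L₁/L₂ = 784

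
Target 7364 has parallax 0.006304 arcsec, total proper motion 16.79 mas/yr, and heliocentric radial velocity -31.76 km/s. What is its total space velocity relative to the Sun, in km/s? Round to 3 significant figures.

d = 1/p = 1/0.006304″ = 158.63 pc.
μ = 16.79 mas/yr = 0.01679 ″/yr.
v_t = 4.740 μ d = 4.740 × 0.01679 × 158.63 = 12.625 km/s.
v = √(v_r² + v_t²) = √((-31.76)² + 12.625²) = √1168.09 = 34.177 km/s.

34.2 km/s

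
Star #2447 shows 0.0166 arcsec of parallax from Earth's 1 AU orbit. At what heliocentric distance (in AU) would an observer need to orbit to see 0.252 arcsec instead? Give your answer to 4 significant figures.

15.18 AU

Parallax scales linearly with baseline: p ∝ B, so B = p_target / p_Earth × 1 AU.
B = 0.252 / 0.0166 = 15.181 AU.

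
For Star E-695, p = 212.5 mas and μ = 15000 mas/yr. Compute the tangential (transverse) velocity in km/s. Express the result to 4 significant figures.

334.6 km/s

d = 1/p = 1/0.2125″ = 4.7059 pc.
μ = 15000 mas/yr = 15.0 ″/yr.
v_t = 4.74 × μ × d = 4.74 × 15.0 × 4.7059 = 334.59 km/s.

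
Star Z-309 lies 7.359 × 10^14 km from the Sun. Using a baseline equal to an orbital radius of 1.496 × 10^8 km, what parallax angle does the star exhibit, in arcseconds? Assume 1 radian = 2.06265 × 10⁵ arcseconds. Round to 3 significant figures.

0.0419 arcsec

θ ≈ B/d = (1.496 × 10^8) / (7.359 × 10^14) = 2.0329 × 10^-7 rad.
In arcseconds: 2.0329 × 10^-7 × 206265 = 0.041932″.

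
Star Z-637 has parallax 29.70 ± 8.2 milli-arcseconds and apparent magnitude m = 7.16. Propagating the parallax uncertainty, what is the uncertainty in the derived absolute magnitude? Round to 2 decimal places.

M = m − 5 log₁₀ d + 5 = m + 5 log₁₀ p + 5, so ∂M/∂p = 5/(p ln 10).
σ_M = (5/ln 10) · (σ_p/p) = 2.1715 × 8.2/29.70 = 2.1715 × 0.27609 = 0.59953.

σ_M = 0.60 mag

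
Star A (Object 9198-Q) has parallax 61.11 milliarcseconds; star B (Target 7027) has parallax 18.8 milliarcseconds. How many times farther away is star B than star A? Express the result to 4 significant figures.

3.251

Since d = 1/p, d_B/d_A = p_A/p_B.
= 61.11 / 18.8 = 3.2505.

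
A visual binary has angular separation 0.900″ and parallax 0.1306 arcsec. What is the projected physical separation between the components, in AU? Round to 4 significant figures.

d = 1/p = 1/0.1306″ = 7.657 pc.
At distance d (pc), an angle of θ arcsec spans θ·d AU: s = 0.900 × 7.657 = 6.8913 AU.

6.891 AU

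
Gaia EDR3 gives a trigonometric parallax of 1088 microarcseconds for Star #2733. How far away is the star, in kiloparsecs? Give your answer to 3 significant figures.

0.919 kpc

p = 1088 microarcseconds = 0.001088 arcsec.
d = 1/p = 1/0.001088 = 919.12 pc.
= 0.91912 kpc.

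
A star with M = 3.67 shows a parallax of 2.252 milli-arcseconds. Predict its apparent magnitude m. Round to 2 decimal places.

m = 11.91

d = 1/p = 1/0.002252″ = 444.05 pc.
m − M = 5 log₁₀ d − 5 = 5 log₁₀(444.05) − 5 = 13.2372 − 5 = 8.2372.
m = M + (m − M) = 3.67 + 8.2372 = 11.91.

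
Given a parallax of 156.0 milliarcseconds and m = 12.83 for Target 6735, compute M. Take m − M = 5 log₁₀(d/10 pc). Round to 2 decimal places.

d = 1/p = 1/0.1560″ = 6.4103 pc.
m − M = 5 log₁₀(6.4103) − 5 = 4.0344 − 5 = -0.9656.
M = m − (m − M) = 12.83 − (-0.9656) = 13.80.

M = 13.80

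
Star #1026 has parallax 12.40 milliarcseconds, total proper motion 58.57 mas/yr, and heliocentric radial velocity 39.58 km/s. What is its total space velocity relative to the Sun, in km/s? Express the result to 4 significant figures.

d = 1/p = 1/0.01240″ = 80.645 pc.
μ = 58.57 mas/yr = 0.05857 ″/yr.
v_t = 4.740 μ d = 4.740 × 0.05857 × 80.645 = 22.389 km/s.
v = √(v_r² + v_t²) = √(39.58² + 22.389²) = √2067.84 = 45.474 km/s.

45.47 km/s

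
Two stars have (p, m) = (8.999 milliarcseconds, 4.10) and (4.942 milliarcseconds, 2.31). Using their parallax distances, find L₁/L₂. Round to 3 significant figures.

d₁ = 1/p₁ = 1/0.008999″ = 111.12 pc; d₂ = 1/p₂ = 1/0.004942″ = 202.35 pc.
M₁ = m₁ − 5 log₁₀ d₁ + 5 = 4.10 − 10.2290 + 5 = -1.1290.
M₂ = 2.31 − 11.5305 + 5 = -4.2205.
L₁/L₂ = 10^(0.4(M₂ − M₁)) = 10^(0.4 × (-3.0915)) = 10^(-1.23660) = 0.057996.

L₁/L₂ = 0.0580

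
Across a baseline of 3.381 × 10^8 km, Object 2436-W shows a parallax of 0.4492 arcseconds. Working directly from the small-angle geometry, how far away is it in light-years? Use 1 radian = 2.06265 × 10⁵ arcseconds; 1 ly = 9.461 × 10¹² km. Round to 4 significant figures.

16.41 ly

θ = 0.4492″ = 0.4492/206265 = 2.1778 × 10^-6 rad.
d = B/θ = (3.381 × 10^8) / (2.1778 × 10^-6) = 1.5525 × 10^14 km = (1.5525 × 10^14) / (9.461 × 10^12) ly = 16.409 ly.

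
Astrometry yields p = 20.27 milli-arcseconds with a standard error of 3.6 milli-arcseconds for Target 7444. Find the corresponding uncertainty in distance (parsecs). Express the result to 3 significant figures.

8.76 pc

d = 1/p, so σ_d = σ_p / p².
σ_d = 0.00360 / (0.02027)² = 0.00360 / 0.00041087 = 8.7619 pc.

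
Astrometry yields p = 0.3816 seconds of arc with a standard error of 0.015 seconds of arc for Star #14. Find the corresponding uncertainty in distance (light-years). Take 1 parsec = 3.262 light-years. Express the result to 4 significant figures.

d = 1/p, so σ_d = σ_p / p².
σ_d = 0.0150 / (0.3816)² = 0.0150 / 0.14562 = 0.10301 pc = 0.10301 × 3.262 ly = 0.33602 ly.

0.3360 ly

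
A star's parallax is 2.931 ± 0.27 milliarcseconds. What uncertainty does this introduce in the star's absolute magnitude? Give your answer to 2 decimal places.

σ_M = 0.20 mag

M = m − 5 log₁₀ d + 5 = m + 5 log₁₀ p + 5, so ∂M/∂p = 5/(p ln 10).
σ_M = (5/ln 10) · (σ_p/p) = 2.1715 × 0.27/2.931 = 2.1715 × 0.092119 = 0.20004.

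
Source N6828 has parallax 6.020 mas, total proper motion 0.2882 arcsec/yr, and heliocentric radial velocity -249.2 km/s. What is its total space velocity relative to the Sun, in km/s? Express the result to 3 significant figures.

337 km/s

d = 1/p = 1/0.006020″ = 166.11 pc.
v_t = 4.740 μ d = 4.740 × 0.2882 × 166.11 = 226.92 km/s.
v = √(v_r² + v_t²) = √((-249.2)² + 226.92²) = √113593 = 337.04 km/s.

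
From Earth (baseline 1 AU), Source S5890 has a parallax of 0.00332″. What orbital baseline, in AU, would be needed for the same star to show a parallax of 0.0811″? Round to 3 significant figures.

24.4 AU

Parallax scales linearly with baseline: p ∝ B, so B = p_target / p_Earth × 1 AU.
B = 0.0811 / 0.00332 = 24.428 AU.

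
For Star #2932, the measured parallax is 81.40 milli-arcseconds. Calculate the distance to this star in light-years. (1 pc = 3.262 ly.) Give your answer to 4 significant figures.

40.07 light years

p = 81.40 milli-arcseconds = 0.08140 arcsec.
d = 1/p = 1/0.08140 = 12.285 pc.
In light-years: 12.285 × 3.262 = 40.074 ly.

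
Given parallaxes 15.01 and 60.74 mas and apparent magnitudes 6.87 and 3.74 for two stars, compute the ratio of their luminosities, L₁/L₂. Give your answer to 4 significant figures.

d₁ = 1/p₁ = 1/0.01501″ = 66.622 pc; d₂ = 1/p₂ = 1/0.06074″ = 16.464 pc.
M₁ = m₁ − 5 log₁₀ d₁ + 5 = 6.87 − 9.1181 + 5 = 2.7519.
M₂ = 3.74 − 6.0827 + 5 = 2.6573.
L₁/L₂ = 10^(0.4(M₂ − M₁)) = 10^(0.4 × (-0.0946)) = 10^(-0.03784) = 0.91656.

L₁/L₂ = 0.9166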